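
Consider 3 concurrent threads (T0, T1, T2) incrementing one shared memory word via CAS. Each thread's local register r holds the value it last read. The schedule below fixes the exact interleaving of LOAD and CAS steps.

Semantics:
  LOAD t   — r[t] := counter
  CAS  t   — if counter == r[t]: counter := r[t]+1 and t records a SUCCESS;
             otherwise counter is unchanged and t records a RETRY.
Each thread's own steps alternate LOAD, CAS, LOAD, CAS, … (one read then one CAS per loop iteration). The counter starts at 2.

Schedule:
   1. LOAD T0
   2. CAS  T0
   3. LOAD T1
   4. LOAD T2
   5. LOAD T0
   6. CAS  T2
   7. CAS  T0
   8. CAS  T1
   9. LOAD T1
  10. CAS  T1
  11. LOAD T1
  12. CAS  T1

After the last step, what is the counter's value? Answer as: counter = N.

counter = 6

#1 T0 reads 2
#2 T0 CAS(2→3) writes; counter now 3
#3 T1 reads 3
#4 T2 reads 3
#5 T0 reads 3
#6 T2 CAS(3→4) writes; counter now 4
#7 T0 CAS(3→4) fails; counter now 4
#8 T1 CAS(3→4) fails; counter now 4
#9 T1 reads 4
#10 T1 CAS(4→5) writes; counter now 5
#11 T1 reads 5
#12 T1 CAS(5→6) writes; counter now 6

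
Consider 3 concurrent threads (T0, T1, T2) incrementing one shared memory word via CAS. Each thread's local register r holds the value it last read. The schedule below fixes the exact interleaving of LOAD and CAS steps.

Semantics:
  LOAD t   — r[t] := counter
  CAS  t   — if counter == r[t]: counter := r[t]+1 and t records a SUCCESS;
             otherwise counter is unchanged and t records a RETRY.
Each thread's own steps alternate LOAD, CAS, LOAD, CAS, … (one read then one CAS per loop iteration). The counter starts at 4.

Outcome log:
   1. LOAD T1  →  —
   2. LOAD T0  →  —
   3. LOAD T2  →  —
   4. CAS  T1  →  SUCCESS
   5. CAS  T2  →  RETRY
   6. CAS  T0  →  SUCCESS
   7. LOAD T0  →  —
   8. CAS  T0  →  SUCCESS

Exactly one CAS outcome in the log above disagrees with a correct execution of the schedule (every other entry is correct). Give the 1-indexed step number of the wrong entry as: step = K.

step = 6

Re-executing:
1. LOAD T1 → mem=4 r[T1]=4 [LOAD]
2. LOAD T0 → mem=4 r[T0]=4 [LOAD]
3. LOAD T2 → mem=4 r[T2]=4 [LOAD]
4. CAS T1 → mem=5 r[T1]=4 [OK]
5. CAS T2 → mem=5 r[T2]=4 [RETRY]
6. CAS T0 → mem=5 r[T0]=4 [RETRY]
7. LOAD T0 → mem=5 r[T0]=5 [LOAD]
8. CAS T0 → mem=6 r[T0]=5 [OK]
Flip is step 6.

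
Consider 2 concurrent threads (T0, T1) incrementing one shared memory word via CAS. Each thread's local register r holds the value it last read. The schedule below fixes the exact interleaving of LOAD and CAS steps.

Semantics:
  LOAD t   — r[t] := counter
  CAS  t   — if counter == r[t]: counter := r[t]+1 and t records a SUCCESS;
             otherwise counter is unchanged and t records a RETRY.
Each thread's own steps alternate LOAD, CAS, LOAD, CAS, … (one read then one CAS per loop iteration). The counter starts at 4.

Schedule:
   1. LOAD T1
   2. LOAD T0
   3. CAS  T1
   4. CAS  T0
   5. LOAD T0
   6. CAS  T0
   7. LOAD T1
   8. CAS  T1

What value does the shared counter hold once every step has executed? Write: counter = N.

counter = 7

T1 LOAD — after: cnt=4, r=4 — load
T0 LOAD — after: cnt=4, r=4 — load
T1 CAS — after: cnt=5, r=4 — ok
T0 CAS — after: cnt=5, r=4 — retry
T0 LOAD — after: cnt=5, r=5 — load
T0 CAS — after: cnt=6, r=5 — ok
T1 LOAD — after: cnt=6, r=6 — load
T1 CAS — after: cnt=7, r=6 — ok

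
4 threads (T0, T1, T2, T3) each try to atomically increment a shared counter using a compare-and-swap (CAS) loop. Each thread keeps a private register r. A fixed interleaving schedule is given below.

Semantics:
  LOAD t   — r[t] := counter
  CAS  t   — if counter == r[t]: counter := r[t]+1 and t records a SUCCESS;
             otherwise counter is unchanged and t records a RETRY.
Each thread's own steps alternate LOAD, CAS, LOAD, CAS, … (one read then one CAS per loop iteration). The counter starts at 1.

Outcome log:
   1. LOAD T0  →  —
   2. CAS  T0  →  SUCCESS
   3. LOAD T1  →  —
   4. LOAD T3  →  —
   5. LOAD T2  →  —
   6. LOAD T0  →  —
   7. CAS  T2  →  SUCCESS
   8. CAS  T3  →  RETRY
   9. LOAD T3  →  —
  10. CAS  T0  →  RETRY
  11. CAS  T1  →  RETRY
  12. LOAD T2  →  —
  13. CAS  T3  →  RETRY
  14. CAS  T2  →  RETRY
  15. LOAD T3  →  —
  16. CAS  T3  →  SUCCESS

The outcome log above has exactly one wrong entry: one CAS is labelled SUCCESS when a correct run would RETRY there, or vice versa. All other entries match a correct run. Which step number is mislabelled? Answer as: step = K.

step = 13

Correct run:
step 1: T0 LOAD ⇒ load; ctr=1 reg=1
step 2: T0 CAS ⇒ ok; ctr=2 reg=1
step 3: T1 LOAD ⇒ load; ctr=2 reg=2
step 4: T3 LOAD ⇒ load; ctr=2 reg=2
step 5: T2 LOAD ⇒ load; ctr=2 reg=2
step 6: T0 LOAD ⇒ load; ctr=2 reg=2
step 7: T2 CAS ⇒ ok; ctr=3 reg=2
step 8: T3 CAS ⇒ retry; ctr=3 reg=2
step 9: T3 LOAD ⇒ load; ctr=3 reg=3
step 10: T0 CAS ⇒ retry; ctr=3 reg=2
step 11: T1 CAS ⇒ retry; ctr=3 reg=2
step 12: T2 LOAD ⇒ load; ctr=3 reg=3
step 13: T3 CAS ⇒ ok; ctr=4 reg=3
step 14: T2 CAS ⇒ retry; ctr=4 reg=3
step 15: T3 LOAD ⇒ load; ctr=4 reg=4
step 16: T3 CAS ⇒ ok; ctr=5 reg=4
Log disagrees first at step 13.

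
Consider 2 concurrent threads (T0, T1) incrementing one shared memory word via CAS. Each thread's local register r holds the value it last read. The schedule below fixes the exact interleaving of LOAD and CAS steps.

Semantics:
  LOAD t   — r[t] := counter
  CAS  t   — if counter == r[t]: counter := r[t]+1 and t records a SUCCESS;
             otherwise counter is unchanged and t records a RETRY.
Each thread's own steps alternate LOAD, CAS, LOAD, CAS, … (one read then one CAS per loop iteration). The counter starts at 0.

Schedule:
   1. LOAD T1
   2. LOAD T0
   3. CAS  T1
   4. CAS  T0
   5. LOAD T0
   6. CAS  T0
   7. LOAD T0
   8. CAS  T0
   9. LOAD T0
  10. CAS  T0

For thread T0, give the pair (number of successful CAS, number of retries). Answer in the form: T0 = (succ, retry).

T0 = (3, 1)

   1) LOAD T1:  M=0  r_T1=0
   2) LOAD T0:  M=0  r_T0=0
   3) CAS  T1:  M=1  r_T1=0 ✓
   4) CAS  T0:  M=1  r_T0=0 ✗
   5) LOAD T0:  M=1  r_T0=1
   6) CAS  T0:  M=2  r_T0=1 ✓
   7) LOAD T0:  M=2  r_T0=2
   8) CAS  T0:  M=3  r_T0=2 ✓
   9) LOAD T0:  M=3  r_T0=3
  10) CAS  T0:  M=4  r_T0=3 ✓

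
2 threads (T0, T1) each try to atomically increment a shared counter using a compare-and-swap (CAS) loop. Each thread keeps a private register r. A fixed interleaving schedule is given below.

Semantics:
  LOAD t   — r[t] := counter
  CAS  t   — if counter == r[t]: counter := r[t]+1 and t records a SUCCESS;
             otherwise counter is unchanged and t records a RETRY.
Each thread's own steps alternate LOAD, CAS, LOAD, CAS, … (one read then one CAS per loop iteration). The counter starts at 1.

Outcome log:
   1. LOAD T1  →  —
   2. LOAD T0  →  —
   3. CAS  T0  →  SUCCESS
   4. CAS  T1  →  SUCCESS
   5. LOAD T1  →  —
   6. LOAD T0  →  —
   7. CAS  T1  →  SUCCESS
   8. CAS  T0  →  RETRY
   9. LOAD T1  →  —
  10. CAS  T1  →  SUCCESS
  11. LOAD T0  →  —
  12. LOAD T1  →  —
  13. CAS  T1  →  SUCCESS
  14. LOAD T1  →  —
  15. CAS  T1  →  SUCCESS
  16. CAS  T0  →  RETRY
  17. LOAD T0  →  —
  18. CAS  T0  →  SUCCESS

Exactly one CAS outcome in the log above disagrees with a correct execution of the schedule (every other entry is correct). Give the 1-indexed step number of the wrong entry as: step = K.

step = 4

Reference trace:
step 1: T1 LOAD ⇒ load; ctr=1 reg=1
step 2: T0 LOAD ⇒ load; ctr=1 reg=1
step 3: T0 CAS ⇒ ok; ctr=2 reg=1
step 4: T1 CAS ⇒ retry; ctr=2 reg=1
step 5: T1 LOAD ⇒ load; ctr=2 reg=2
step 6: T0 LOAD ⇒ load; ctr=2 reg=2
step 7: T1 CAS ⇒ ok; ctr=3 reg=2
step 8: T0 CAS ⇒ retry; ctr=3 reg=2
step 9: T1 LOAD ⇒ load; ctr=3 reg=3
step 10: T1 CAS ⇒ ok; ctr=4 reg=3
step 11: T0 LOAD ⇒ load; ctr=4 reg=4
step 12: T1 LOAD ⇒ load; ctr=4 reg=4
step 13: T1 CAS ⇒ ok; ctr=5 reg=4
step 14: T1 LOAD ⇒ load; ctr=5 reg=5
step 15: T1 CAS ⇒ ok; ctr=6 reg=5
step 16: T0 CAS ⇒ retry; ctr=6 reg=4
step 17: T0 LOAD ⇒ load; ctr=6 reg=6
step 18: T0 CAS ⇒ ok; ctr=7 reg=6
Mismatch at 4.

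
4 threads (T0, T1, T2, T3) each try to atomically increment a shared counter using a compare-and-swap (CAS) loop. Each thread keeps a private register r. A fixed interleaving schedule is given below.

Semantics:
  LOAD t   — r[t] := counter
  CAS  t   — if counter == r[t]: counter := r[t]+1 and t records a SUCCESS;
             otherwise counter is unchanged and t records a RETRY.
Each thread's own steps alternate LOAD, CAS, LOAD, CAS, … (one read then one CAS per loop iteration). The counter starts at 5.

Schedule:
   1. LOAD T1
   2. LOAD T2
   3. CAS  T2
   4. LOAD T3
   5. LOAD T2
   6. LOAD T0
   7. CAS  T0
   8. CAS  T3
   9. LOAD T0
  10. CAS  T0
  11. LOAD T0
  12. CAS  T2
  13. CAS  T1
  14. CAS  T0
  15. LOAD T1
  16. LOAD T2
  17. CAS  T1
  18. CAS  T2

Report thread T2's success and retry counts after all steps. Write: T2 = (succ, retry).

T2 = (1, 2)

T1 LOAD — after: cnt=5, r=5 — load
T2 LOAD — after: cnt=5, r=5 — load
T2 CAS — after: cnt=6, r=5 — ok
T3 LOAD — after: cnt=6, r=6 — load
T2 LOAD — after: cnt=6, r=6 — load
T0 LOAD — after: cnt=6, r=6 — load
T0 CAS — after: cnt=7, r=6 — ok
T3 CAS — after: cnt=7, r=6 — retry
T0 LOAD — after: cnt=7, r=7 — load
T0 CAS — after: cnt=8, r=7 — ok
T0 LOAD — after: cnt=8, r=8 — load
T2 CAS — after: cnt=8, r=6 — retry
T1 CAS — after: cnt=8, r=5 — retry
T0 CAS — after: cnt=9, r=8 — ok
T1 LOAD — after: cnt=9, r=9 — load
T2 LOAD — after: cnt=9, r=9 — load
T1 CAS — after: cnt=10, r=9 — ok
T2 CAS — after: cnt=10, r=9 — retry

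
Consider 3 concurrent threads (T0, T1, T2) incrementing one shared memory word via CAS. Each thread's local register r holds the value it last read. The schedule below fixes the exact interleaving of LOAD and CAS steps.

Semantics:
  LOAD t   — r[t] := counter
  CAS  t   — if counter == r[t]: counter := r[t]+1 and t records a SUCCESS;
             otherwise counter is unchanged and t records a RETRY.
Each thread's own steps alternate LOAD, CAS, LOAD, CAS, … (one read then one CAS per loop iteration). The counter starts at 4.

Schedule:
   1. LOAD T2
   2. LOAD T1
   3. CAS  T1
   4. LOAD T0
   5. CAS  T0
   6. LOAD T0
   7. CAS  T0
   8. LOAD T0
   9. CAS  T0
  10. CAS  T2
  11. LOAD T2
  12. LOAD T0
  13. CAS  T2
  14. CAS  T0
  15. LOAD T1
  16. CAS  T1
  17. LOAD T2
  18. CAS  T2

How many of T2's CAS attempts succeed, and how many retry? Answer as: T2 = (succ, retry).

T2 = (2, 1)

1. LOAD T2 → mem=4 r[T2]=4 [LOAD]
2. LOAD T1 → mem=4 r[T1]=4 [LOAD]
3. CAS T1 → mem=5 r[T1]=4 [OK]
4. LOAD T0 → mem=5 r[T0]=5 [LOAD]
5. CAS T0 → mem=6 r[T0]=5 [OK]
6. LOAD T0 → mem=6 r[T0]=6 [LOAD]
7. CAS T0 → mem=7 r[T0]=6 [OK]
8. LOAD T0 → mem=7 r[T0]=7 [LOAD]
9. CAS T0 → mem=8 r[T0]=7 [OK]
10. CAS T2 → mem=8 r[T2]=4 [RETRY]
11. LOAD T2 → mem=8 r[T2]=8 [LOAD]
12. LOAD T0 → mem=8 r[T0]=8 [LOAD]
13. CAS T2 → mem=9 r[T2]=8 [OK]
14. CAS T0 → mem=9 r[T0]=8 [RETRY]
15. LOAD T1 → mem=9 r[T1]=9 [LOAD]
16. CAS T1 → mem=10 r[T1]=9 [OK]
17. LOAD T2 → mem=10 r[T2]=10 [LOAD]
18. CAS T2 → mem=11 r[T2]=10 [OK]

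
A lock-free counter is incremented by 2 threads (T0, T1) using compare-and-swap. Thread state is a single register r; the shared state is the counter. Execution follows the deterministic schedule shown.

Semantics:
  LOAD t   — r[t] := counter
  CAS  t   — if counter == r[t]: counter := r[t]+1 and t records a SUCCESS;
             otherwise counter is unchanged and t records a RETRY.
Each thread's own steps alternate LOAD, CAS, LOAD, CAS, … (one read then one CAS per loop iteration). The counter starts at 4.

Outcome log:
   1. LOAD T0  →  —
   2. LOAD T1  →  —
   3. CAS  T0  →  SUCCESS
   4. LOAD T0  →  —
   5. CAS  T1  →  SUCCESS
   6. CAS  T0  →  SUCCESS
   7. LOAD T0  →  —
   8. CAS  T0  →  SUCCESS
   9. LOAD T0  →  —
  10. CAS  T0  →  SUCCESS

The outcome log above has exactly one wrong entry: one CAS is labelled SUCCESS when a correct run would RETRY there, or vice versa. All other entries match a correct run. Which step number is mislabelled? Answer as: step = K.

step = 5

Correct run:
   1) LOAD T0:  M=4  r_T0=4
   2) LOAD T1:  M=4  r_T1=4
   3) CAS  T0:  M=5  r_T0=4 ✓
   4) LOAD T0:  M=5  r_T0=5
   5) CAS  T1:  M=5  r_T1=4 ✗
   6) CAS  T0:  M=6  r_T0=5 ✓
   7) LOAD T0:  M=6  r_T0=6
   8) CAS  T0:  M=7  r_T0=6 ✓
   9) LOAD T0:  M=7  r_T0=7
  10) CAS  T0:  M=8  r_T0=7 ✓
Mismatch at 5.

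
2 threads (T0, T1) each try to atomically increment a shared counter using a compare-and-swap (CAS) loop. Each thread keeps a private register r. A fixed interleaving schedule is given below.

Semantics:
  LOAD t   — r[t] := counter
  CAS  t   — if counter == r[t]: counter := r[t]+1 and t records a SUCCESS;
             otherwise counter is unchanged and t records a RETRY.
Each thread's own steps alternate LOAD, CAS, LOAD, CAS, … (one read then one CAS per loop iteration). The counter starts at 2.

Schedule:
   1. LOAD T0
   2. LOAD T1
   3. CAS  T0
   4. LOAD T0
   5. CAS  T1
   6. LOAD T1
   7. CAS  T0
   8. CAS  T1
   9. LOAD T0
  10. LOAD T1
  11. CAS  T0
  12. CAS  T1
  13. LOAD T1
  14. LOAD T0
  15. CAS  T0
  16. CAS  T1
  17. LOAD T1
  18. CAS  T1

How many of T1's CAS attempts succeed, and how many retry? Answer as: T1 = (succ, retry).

T1 = (1, 4)

[1] T0.load  rd  (counter 2, T0.r 2)
[2] T1.load  rd  (counter 2, T1.r 2)
[3] T0.cas  hit  (counter 3, T0.r 2)
[4] T0.load  rd  (counter 3, T0.r 3)
[5] T1.cas  miss  (counter 3, T1.r 2)
[6] T1.load  rd  (counter 3, T1.r 3)
[7] T0.cas  hit  (counter 4, T0.r 3)
[8] T1.cas  miss  (counter 4, T1.r 3)
[9] T0.load  rd  (counter 4, T0.r 4)
[10] T1.load  rd  (counter 4, T1.r 4)
[11] T0.cas  hit  (counter 5, T0.r 4)
[12] T1.cas  miss  (counter 5, T1.r 4)
[13] T1.load  rd  (counter 5, T1.r 5)
[14] T0.load  rd  (counter 5, T0.r 5)
[15] T0.cas  hit  (counter 6, T0.r 5)
[16] T1.cas  miss  (counter 6, T1.r 5)
[17] T1.load  rd  (counter 6, T1.r 6)
[18] T1.cas  hit  (counter 7, T1.r 6)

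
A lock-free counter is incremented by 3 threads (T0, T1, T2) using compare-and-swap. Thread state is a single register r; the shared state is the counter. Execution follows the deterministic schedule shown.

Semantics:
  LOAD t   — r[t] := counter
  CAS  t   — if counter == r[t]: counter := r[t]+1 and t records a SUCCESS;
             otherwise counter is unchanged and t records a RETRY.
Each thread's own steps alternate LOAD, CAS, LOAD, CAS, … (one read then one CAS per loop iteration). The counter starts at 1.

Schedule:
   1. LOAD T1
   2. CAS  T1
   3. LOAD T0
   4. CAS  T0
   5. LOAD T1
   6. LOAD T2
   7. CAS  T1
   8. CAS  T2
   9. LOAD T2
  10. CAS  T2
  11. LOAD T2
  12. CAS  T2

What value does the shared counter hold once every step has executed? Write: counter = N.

1. LOAD T1 → mem=1 r[T1]=1 [LOAD]
2. CAS T1 → mem=2 r[T1]=1 [OK]
3. LOAD T0 → mem=2 r[T0]=2 [LOAD]
4. CAS T0 → mem=3 r[T0]=2 [OK]
5. LOAD T1 → mem=3 r[T1]=3 [LOAD]
6. LOAD T2 → mem=3 r[T2]=3 [LOAD]
7. CAS T1 → mem=4 r[T1]=3 [OK]
8. CAS T2 → mem=4 r[T2]=3 [RETRY]
9. LOAD T2 → mem=4 r[T2]=4 [LOAD]
10. CAS T2 → mem=5 r[T2]=4 [OK]
11. LOAD T2 → mem=5 r[T2]=5 [LOAD]
12. CAS T2 → mem=6 r[T2]=5 [OK]

counter = 6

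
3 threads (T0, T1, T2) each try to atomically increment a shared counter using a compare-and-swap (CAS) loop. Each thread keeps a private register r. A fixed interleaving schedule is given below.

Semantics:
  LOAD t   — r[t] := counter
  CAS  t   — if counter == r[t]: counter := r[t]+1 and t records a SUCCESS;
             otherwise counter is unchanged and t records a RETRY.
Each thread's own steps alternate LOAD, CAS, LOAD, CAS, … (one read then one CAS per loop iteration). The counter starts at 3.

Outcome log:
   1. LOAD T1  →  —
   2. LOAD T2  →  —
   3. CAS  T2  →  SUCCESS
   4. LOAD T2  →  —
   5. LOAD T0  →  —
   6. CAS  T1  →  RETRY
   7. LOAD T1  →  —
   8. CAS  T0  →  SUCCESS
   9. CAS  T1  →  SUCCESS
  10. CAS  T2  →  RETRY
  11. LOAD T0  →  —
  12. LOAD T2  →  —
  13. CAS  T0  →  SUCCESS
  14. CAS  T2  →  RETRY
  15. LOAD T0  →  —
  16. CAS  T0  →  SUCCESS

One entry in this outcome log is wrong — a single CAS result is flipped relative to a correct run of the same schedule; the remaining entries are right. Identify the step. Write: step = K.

step = 9

Reference trace:
1. LOAD T1 → mem=3 r[T1]=3 [LOAD]
2. LOAD T2 → mem=3 r[T2]=3 [LOAD]
3. CAS T2 → mem=4 r[T2]=3 [OK]
4. LOAD T2 → mem=4 r[T2]=4 [LOAD]
5. LOAD T0 → mem=4 r[T0]=4 [LOAD]
6. CAS T1 → mem=4 r[T1]=3 [RETRY]
7. LOAD T1 → mem=4 r[T1]=4 [LOAD]
8. CAS T0 → mem=5 r[T0]=4 [OK]
9. CAS T1 → mem=5 r[T1]=4 [RETRY]
10. CAS T2 → mem=5 r[T2]=4 [RETRY]
11. LOAD T0 → mem=5 r[T0]=5 [LOAD]
12. LOAD T2 → mem=5 r[T2]=5 [LOAD]
13. CAS T0 → mem=6 r[T0]=5 [OK]
14. CAS T2 → mem=6 r[T2]=5 [RETRY]
15. LOAD T0 → mem=6 r[T0]=6 [LOAD]
16. CAS T0 → mem=7 r[T0]=6 [OK]
Flip is step 9.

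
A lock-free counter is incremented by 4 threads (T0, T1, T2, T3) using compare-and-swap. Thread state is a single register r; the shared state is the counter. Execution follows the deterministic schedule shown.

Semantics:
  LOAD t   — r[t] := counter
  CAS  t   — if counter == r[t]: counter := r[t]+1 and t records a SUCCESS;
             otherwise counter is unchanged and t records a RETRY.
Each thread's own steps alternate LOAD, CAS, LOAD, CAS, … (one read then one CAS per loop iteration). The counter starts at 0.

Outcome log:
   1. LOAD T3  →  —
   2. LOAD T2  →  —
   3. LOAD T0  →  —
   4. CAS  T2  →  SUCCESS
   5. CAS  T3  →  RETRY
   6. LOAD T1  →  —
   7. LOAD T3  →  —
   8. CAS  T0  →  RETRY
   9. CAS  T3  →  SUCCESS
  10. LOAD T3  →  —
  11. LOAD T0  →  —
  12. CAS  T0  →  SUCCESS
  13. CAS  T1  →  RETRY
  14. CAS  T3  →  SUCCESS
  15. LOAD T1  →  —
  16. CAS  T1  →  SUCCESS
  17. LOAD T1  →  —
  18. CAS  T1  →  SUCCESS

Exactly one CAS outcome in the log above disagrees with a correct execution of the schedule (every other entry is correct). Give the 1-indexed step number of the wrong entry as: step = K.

Correct run:
#1 T3 reads 0
#2 T2 reads 0
#3 T0 reads 0
#4 T2 CAS(0→1) writes; counter now 1
#5 T3 CAS(0→1) fails; counter now 1
#6 T1 reads 1
#7 T3 reads 1
#8 T0 CAS(0→1) fails; counter now 1
#9 T3 CAS(1→2) writes; counter now 2
#10 T3 reads 2
#11 T0 reads 2
#12 T0 CAS(2→3) writes; counter now 3
#13 T1 CAS(1→2) fails; counter now 3
#14 T3 CAS(2→3) fails; counter now 3
#15 T1 reads 3
#16 T1 CAS(3→4) writes; counter now 4
#17 T1 reads 4
#18 T1 CAS(4→5) writes; counter now 5
Flip is step 14.

step = 14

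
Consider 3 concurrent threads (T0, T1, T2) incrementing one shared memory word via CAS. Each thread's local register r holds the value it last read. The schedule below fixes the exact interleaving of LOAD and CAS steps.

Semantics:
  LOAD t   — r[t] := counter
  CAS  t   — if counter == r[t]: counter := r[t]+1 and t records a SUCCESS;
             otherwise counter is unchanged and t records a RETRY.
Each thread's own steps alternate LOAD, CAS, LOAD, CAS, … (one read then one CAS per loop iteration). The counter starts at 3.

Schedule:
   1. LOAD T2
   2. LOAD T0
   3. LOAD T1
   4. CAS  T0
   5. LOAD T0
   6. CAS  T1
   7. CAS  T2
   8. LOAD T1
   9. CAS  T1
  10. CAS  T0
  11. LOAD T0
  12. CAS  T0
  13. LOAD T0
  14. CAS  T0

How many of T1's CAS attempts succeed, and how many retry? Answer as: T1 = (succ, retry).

step 1: T2 LOAD ⇒ load; ctr=3 reg=3
step 2: T0 LOAD ⇒ load; ctr=3 reg=3
step 3: T1 LOAD ⇒ load; ctr=3 reg=3
step 4: T0 CAS ⇒ ok; ctr=4 reg=3
step 5: T0 LOAD ⇒ load; ctr=4 reg=4
step 6: T1 CAS ⇒ retry; ctr=4 reg=3
step 7: T2 CAS ⇒ retry; ctr=4 reg=3
step 8: T1 LOAD ⇒ load; ctr=4 reg=4
step 9: T1 CAS ⇒ ok; ctr=5 reg=4
step 10: T0 CAS ⇒ retry; ctr=5 reg=4
step 11: T0 LOAD ⇒ load; ctr=5 reg=5
step 12: T0 CAS ⇒ ok; ctr=6 reg=5
step 13: T0 LOAD ⇒ load; ctr=6 reg=6
step 14: T0 CAS ⇒ ok; ctr=7 reg=6

T1 = (1, 1)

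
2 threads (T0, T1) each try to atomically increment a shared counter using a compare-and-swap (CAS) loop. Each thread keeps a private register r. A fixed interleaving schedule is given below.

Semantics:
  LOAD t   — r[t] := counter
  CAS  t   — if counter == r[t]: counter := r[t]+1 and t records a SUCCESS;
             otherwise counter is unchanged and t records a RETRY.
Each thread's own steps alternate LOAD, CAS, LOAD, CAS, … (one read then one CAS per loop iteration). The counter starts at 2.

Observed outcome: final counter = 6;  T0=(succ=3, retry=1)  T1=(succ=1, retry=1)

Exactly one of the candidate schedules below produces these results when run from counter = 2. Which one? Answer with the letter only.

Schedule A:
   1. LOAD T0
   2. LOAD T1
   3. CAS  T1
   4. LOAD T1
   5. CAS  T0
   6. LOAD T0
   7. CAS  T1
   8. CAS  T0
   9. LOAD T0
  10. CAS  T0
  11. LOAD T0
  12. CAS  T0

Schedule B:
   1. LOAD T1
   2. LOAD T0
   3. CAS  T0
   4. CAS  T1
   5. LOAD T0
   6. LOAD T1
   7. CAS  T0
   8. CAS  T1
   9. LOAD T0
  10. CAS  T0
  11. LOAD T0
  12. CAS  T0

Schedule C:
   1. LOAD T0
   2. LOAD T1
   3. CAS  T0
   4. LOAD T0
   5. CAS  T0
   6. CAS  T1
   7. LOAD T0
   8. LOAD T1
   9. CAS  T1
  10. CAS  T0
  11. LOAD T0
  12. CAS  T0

C

Tracing schedule C:
T0 LOAD — after: cnt=2, r=2 — load
T1 LOAD — after: cnt=2, r=2 — load
T0 CAS — after: cnt=3, r=2 — ok
T0 LOAD — after: cnt=3, r=3 — load
T0 CAS — after: cnt=4, r=3 — ok
T1 CAS — after: cnt=4, r=2 — retry
T0 LOAD — after: cnt=4, r=4 — load
T1 LOAD — after: cnt=4, r=4 — load
T1 CAS — after: cnt=5, r=4 — ok
T0 CAS — after: cnt=5, r=4 — retry
T0 LOAD — after: cnt=5, r=5 — load
T0 CAS — after: cnt=6, r=5 — ok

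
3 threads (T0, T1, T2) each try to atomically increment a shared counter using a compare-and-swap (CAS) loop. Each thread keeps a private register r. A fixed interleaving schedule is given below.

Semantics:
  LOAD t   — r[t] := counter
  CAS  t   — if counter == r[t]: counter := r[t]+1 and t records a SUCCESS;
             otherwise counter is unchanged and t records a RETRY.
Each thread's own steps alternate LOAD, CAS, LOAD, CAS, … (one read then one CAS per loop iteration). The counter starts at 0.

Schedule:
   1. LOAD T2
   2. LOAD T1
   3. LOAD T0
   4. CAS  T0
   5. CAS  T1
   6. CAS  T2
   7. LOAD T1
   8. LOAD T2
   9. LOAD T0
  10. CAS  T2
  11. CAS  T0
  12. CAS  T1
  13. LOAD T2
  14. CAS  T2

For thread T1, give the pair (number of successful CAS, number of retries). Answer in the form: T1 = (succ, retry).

[1] T2.load  rd  (counter 0, T2.r 0)
[2] T1.load  rd  (counter 0, T1.r 0)
[3] T0.load  rd  (counter 0, T0.r 0)
[4] T0.cas  hit  (counter 1, T0.r 0)
[5] T1.cas  miss  (counter 1, T1.r 0)
[6] T2.cas  miss  (counter 1, T2.r 0)
[7] T1.load  rd  (counter 1, T1.r 1)
[8] T2.load  rd  (counter 1, T2.r 1)
[9] T0.load  rd  (counter 1, T0.r 1)
[10] T2.cas  hit  (counter 2, T2.r 1)
[11] T0.cas  miss  (counter 2, T0.r 1)
[12] T1.cas  miss  (counter 2, T1.r 1)
[13] T2.load  rd  (counter 2, T2.r 2)
[14] T2.cas  hit  (counter 3, T2.r 2)

T1 = (0, 2)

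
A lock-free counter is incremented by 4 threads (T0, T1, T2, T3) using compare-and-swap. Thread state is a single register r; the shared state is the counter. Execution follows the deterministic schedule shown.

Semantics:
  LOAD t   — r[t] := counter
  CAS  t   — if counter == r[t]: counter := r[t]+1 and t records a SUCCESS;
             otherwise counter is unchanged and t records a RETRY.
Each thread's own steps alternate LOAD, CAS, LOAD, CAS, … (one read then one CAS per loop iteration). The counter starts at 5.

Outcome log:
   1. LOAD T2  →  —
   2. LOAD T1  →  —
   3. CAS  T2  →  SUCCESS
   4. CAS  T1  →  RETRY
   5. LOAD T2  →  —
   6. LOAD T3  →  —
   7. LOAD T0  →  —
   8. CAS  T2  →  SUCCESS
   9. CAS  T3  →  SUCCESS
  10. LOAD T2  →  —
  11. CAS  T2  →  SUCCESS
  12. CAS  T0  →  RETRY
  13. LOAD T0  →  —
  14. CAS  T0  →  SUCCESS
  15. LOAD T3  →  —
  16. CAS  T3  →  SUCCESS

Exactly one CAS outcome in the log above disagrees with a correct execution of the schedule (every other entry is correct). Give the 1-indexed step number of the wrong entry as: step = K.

Re-executing:
#1 T2 reads 5
#2 T1 reads 5
#3 T2 CAS(5→6) writes; counter now 6
#4 T1 CAS(5→6) fails; counter now 6
#5 T2 reads 6
#6 T3 reads 6
#7 T0 reads 6
#8 T2 CAS(6→7) writes; counter now 7
#9 T3 CAS(6→7) fails; counter now 7
#10 T2 reads 7
#11 T2 CAS(7→8) writes; counter now 8
#12 T0 CAS(6→7) fails; counter now 8
#13 T0 reads 8
#14 T0 CAS(8→9) writes; counter now 9
#15 T3 reads 9
#16 T3 CAS(9→10) writes; counter now 10
Log disagrees first at step 9.

step = 9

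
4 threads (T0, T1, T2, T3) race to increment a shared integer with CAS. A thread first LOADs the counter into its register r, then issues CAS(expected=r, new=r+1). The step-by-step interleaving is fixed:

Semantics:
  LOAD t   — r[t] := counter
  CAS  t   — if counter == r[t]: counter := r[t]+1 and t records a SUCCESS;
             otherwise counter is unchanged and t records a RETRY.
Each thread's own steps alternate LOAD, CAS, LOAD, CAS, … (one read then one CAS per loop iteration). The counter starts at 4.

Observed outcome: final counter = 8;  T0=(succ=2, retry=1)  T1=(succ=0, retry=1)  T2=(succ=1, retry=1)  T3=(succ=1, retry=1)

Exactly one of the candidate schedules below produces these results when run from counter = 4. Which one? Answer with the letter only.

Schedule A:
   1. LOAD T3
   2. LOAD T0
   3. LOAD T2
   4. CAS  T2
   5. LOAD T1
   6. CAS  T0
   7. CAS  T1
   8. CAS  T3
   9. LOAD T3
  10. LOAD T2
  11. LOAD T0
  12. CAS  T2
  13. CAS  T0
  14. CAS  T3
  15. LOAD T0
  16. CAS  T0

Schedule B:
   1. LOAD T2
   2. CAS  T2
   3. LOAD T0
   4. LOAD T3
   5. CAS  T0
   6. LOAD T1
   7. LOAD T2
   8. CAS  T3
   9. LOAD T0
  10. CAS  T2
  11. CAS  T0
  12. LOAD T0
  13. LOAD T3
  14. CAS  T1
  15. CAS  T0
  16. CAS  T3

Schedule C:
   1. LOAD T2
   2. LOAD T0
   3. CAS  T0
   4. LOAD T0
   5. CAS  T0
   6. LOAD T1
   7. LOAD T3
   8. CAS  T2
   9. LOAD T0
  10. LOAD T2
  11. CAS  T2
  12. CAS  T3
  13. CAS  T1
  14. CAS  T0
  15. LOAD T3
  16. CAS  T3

Tracing schedule C:
   1) LOAD T2:  M=4  r_T2=4
   2) LOAD T0:  M=4  r_T0=4
   3) CAS  T0:  M=5  r_T0=4 ✓
   4) LOAD T0:  M=5  r_T0=5
   5) CAS  T0:  M=6  r_T0=5 ✓
   6) LOAD T1:  M=6  r_T1=6
   7) LOAD T3:  M=6  r_T3=6
   8) CAS  T2:  M=6  r_T2=4 ✗
   9) LOAD T0:  M=6  r_T0=6
  10) LOAD T2:  M=6  r_T2=6
  11) CAS  T2:  M=7  r_T2=6 ✓
  12) CAS  T3:  M=7  r_T3=6 ✗
  13) CAS  T1:  M=7  r_T1=6 ✗
  14) CAS  T0:  M=7  r_T0=6 ✗
  15) LOAD T3:  M=7  r_T3=7
  16) CAS  T3:  M=8  r_T3=7 ✓

C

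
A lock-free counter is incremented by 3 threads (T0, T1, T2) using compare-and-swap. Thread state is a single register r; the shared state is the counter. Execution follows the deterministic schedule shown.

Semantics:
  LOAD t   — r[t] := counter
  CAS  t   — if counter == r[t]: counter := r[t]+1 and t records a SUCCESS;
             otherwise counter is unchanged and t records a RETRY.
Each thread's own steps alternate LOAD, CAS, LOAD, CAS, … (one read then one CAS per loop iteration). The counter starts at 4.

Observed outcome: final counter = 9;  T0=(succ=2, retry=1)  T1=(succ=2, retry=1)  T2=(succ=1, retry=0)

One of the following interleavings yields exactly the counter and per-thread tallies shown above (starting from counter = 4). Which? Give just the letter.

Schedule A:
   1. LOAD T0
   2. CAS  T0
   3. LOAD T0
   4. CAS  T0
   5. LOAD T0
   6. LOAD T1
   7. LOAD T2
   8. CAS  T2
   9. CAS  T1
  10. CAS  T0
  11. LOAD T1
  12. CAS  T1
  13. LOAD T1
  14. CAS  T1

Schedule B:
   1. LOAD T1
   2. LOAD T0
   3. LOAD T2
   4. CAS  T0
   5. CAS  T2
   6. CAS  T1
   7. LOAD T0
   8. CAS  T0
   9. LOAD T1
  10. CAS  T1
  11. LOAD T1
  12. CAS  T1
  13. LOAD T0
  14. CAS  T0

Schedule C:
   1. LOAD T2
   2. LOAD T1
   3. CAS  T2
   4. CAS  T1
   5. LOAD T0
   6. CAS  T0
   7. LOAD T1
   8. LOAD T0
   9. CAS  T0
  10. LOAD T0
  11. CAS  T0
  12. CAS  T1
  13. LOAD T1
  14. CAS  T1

A

Tracing schedule A:
1. LOAD T0 → mem=4 r[T0]=4 [LOAD]
2. CAS T0 → mem=5 r[T0]=4 [OK]
3. LOAD T0 → mem=5 r[T0]=5 [LOAD]
4. CAS T0 → mem=6 r[T0]=5 [OK]
5. LOAD T0 → mem=6 r[T0]=6 [LOAD]
6. LOAD T1 → mem=6 r[T1]=6 [LOAD]
7. LOAD T2 → mem=6 r[T2]=6 [LOAD]
8. CAS T2 → mem=7 r[T2]=6 [OK]
9. CAS T1 → mem=7 r[T1]=6 [RETRY]
10. CAS T0 → mem=7 r[T0]=6 [RETRY]
11. LOAD T1 → mem=7 r[T1]=7 [LOAD]
12. CAS T1 → mem=8 r[T1]=7 [OK]
13. LOAD T1 → mem=8 r[T1]=8 [LOAD]
14. CAS T1 → mem=9 r[T1]=8 [OK]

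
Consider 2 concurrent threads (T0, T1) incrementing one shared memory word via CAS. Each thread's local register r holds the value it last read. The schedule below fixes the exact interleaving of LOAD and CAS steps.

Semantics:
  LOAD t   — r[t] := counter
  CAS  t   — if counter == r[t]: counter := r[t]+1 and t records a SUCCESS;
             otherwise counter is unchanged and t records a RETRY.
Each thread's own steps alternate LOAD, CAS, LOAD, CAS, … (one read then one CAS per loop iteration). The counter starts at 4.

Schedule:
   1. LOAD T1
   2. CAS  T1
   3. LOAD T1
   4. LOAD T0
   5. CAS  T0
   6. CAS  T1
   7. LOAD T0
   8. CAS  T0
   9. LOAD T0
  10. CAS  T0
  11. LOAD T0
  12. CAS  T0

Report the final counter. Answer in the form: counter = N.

step 1: T1 LOAD ⇒ load; ctr=4 reg=4
step 2: T1 CAS ⇒ ok; ctr=5 reg=4
step 3: T1 LOAD ⇒ load; ctr=5 reg=5
step 4: T0 LOAD ⇒ load; ctr=5 reg=5
step 5: T0 CAS ⇒ ok; ctr=6 reg=5
step 6: T1 CAS ⇒ retry; ctr=6 reg=5
step 7: T0 LOAD ⇒ load; ctr=6 reg=6
step 8: T0 CAS ⇒ ok; ctr=7 reg=6
step 9: T0 LOAD ⇒ load; ctr=7 reg=7
step 10: T0 CAS ⇒ ok; ctr=8 reg=7
step 11: T0 LOAD ⇒ load; ctr=8 reg=8
step 12: T0 CAS ⇒ ok; ctr=9 reg=8

counter = 9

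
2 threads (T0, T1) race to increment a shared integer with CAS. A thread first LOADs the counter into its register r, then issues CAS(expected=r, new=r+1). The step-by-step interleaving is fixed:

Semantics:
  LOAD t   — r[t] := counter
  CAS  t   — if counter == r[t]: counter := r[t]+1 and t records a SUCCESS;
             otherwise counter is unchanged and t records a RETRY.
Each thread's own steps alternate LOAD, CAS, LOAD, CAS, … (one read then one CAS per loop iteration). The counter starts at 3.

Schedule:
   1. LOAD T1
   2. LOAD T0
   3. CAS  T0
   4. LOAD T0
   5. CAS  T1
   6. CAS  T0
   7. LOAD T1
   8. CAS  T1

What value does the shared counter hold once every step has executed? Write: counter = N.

1. LOAD T1 → mem=3 r[T1]=3 [LOAD]
2. LOAD T0 → mem=3 r[T0]=3 [LOAD]
3. CAS T0 → mem=4 r[T0]=3 [OK]
4. LOAD T0 → mem=4 r[T0]=4 [LOAD]
5. CAS T1 → mem=4 r[T1]=3 [RETRY]
6. CAS T0 → mem=5 r[T0]=4 [OK]
7. LOAD T1 → mem=5 r[T1]=5 [LOAD]
8. CAS T1 → mem=6 r[T1]=5 [OK]

counter = 6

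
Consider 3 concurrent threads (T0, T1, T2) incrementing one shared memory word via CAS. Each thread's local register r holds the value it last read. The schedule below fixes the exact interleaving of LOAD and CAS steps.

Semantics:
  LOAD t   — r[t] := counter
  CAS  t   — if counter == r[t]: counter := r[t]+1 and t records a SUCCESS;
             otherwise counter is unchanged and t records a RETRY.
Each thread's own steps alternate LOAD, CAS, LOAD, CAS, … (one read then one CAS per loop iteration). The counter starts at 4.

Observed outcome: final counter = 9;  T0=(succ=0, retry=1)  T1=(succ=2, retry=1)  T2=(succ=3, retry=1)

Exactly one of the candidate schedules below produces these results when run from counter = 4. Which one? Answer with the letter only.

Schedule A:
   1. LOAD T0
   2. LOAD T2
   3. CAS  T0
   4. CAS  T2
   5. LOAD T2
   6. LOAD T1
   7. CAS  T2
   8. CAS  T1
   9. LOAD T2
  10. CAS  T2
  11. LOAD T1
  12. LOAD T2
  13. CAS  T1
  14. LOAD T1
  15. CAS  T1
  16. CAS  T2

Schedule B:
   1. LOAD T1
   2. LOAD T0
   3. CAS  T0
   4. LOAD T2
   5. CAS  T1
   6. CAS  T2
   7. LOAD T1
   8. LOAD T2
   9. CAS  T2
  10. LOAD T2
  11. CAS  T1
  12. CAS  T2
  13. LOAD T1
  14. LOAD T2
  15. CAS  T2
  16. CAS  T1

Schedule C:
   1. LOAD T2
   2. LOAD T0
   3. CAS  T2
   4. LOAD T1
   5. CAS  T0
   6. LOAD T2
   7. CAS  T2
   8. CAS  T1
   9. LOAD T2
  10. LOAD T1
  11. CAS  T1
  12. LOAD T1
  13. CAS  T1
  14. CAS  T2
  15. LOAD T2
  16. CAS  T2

C

Simulating candidate C:
step 1: T2 LOAD ⇒ load; ctr=4 reg=4
step 2: T0 LOAD ⇒ load; ctr=4 reg=4
step 3: T2 CAS ⇒ ok; ctr=5 reg=4
step 4: T1 LOAD ⇒ load; ctr=5 reg=5
step 5: T0 CAS ⇒ retry; ctr=5 reg=4
step 6: T2 LOAD ⇒ load; ctr=5 reg=5
step 7: T2 CAS ⇒ ok; ctr=6 reg=5
step 8: T1 CAS ⇒ retry; ctr=6 reg=5
step 9: T2 LOAD ⇒ load; ctr=6 reg=6
step 10: T1 LOAD ⇒ load; ctr=6 reg=6
step 11: T1 CAS ⇒ ok; ctr=7 reg=6
step 12: T1 LOAD ⇒ load; ctr=7 reg=7
step 13: T1 CAS ⇒ ok; ctr=8 reg=7
step 14: T2 CAS ⇒ retry; ctr=8 reg=6
step 15: T2 LOAD ⇒ load; ctr=8 reg=8
step 16: T2 CAS ⇒ ok; ctr=9 reg=8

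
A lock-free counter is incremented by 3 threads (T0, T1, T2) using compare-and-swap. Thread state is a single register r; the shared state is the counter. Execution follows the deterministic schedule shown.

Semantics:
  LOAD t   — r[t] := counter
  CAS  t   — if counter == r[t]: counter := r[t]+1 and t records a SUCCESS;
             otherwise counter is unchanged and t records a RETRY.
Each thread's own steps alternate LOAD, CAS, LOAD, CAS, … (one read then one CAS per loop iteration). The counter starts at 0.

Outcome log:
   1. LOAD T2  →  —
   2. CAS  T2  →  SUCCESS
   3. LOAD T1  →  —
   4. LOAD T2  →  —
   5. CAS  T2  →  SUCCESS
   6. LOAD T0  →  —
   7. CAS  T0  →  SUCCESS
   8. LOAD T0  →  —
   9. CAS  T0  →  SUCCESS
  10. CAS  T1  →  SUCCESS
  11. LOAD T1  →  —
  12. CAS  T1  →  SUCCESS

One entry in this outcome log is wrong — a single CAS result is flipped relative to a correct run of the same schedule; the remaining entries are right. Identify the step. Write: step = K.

step = 10

Re-executing:
T2 LOAD — after: cnt=0, r=0 — load
T2 CAS — after: cnt=1, r=0 — ok
T1 LOAD — after: cnt=1, r=1 — load
T2 LOAD — after: cnt=1, r=1 — load
T2 CAS — after: cnt=2, r=1 — ok
T0 LOAD — after: cnt=2, r=2 — load
T0 CAS — after: cnt=3, r=2 — ok
T0 LOAD — after: cnt=3, r=3 — load
T0 CAS — after: cnt=4, r=3 — ok
T1 CAS — after: cnt=4, r=1 — retry
T1 LOAD — after: cnt=4, r=4 — load
T1 CAS — after: cnt=5, r=4 — ok
Flip is step 10.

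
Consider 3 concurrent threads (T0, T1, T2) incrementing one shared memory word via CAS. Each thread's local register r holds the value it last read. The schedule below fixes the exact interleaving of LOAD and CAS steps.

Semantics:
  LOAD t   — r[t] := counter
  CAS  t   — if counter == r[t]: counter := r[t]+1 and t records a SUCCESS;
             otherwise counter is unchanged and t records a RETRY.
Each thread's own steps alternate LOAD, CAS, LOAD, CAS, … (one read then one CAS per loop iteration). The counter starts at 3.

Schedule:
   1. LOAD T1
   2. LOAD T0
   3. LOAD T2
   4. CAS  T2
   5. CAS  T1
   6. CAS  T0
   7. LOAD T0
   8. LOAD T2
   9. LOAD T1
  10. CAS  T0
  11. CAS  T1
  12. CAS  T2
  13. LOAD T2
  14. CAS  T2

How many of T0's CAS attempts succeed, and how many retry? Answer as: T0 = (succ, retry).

T0 = (1, 1)

[1] T1.load  rd  (counter 3, T1.r 3)
[2] T0.load  rd  (counter 3, T0.r 3)
[3] T2.load  rd  (counter 3, T2.r 3)
[4] T2.cas  hit  (counter 4, T2.r 3)
[5] T1.cas  miss  (counter 4, T1.r 3)
[6] T0.cas  miss  (counter 4, T0.r 3)
[7] T0.load  rd  (counter 4, T0.r 4)
[8] T2.load  rd  (counter 4, T2.r 4)
[9] T1.load  rd  (counter 4, T1.r 4)
[10] T0.cas  hit  (counter 5, T0.r 4)
[11] T1.cas  miss  (counter 5, T1.r 4)
[12] T2.cas  miss  (counter 5, T2.r 4)
[13] T2.load  rd  (counter 5, T2.r 5)
[14] T2.cas  hit  (counter 6, T2.r 5)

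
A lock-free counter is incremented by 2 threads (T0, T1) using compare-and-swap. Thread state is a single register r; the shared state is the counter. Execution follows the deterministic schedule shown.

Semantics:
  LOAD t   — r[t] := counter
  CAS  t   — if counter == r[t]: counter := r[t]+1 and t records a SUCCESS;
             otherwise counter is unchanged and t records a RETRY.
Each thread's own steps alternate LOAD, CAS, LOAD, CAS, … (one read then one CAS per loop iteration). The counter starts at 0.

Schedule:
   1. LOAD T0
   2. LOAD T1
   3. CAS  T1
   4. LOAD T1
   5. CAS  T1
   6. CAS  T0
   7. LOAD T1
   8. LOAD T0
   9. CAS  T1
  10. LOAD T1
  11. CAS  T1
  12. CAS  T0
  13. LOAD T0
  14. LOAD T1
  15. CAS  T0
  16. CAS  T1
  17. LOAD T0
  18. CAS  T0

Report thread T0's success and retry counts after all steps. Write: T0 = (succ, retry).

T0 LOAD — after: cnt=0, r=0 — load
T1 LOAD — after: cnt=0, r=0 — load
T1 CAS — after: cnt=1, r=0 — ok
T1 LOAD — after: cnt=1, r=1 — load
T1 CAS — after: cnt=2, r=1 — ok
T0 CAS — after: cnt=2, r=0 — retry
T1 LOAD — after: cnt=2, r=2 — load
T0 LOAD — after: cnt=2, r=2 — load
T1 CAS — after: cnt=3, r=2 — ok
T1 LOAD — after: cnt=3, r=3 — load
T1 CAS — after: cnt=4, r=3 — ok
T0 CAS — after: cnt=4, r=2 — retry
T0 LOAD — after: cnt=4, r=4 — load
T1 LOAD — after: cnt=4, r=4 — load
T0 CAS — after: cnt=5, r=4 — ok
T1 CAS — after: cnt=5, r=4 — retry
T0 LOAD — after: cnt=5, r=5 — load
T0 CAS — after: cnt=6, r=5 — ok

T0 = (2, 2)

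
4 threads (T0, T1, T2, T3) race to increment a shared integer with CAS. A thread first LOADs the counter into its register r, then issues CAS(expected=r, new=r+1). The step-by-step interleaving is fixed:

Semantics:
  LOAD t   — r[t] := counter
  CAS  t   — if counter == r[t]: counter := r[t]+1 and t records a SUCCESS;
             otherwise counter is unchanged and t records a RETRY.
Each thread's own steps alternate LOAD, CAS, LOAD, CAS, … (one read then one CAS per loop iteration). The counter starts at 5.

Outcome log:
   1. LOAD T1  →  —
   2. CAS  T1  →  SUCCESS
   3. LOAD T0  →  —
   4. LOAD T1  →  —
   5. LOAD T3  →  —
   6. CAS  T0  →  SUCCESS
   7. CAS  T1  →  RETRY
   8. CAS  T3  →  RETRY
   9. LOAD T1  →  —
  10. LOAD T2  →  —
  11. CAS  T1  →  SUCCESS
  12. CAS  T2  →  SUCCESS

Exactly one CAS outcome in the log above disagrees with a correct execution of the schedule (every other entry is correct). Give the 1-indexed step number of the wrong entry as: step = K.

Reference trace:
step 1: T1 LOAD ⇒ load; ctr=5 reg=5
step 2: T1 CAS ⇒ ok; ctr=6 reg=5
step 3: T0 LOAD ⇒ load; ctr=6 reg=6
step 4: T1 LOAD ⇒ load; ctr=6 reg=6
step 5: T3 LOAD ⇒ load; ctr=6 reg=6
step 6: T0 CAS ⇒ ok; ctr=7 reg=6
step 7: T1 CAS ⇒ retry; ctr=7 reg=6
step 8: T3 CAS ⇒ retry; ctr=7 reg=6
step 9: T1 LOAD ⇒ load; ctr=7 reg=7
step 10: T2 LOAD ⇒ load; ctr=7 reg=7
step 11: T1 CAS ⇒ ok; ctr=8 reg=7
step 12: T2 CAS ⇒ retry; ctr=8 reg=7
Mismatch at 12.

step = 12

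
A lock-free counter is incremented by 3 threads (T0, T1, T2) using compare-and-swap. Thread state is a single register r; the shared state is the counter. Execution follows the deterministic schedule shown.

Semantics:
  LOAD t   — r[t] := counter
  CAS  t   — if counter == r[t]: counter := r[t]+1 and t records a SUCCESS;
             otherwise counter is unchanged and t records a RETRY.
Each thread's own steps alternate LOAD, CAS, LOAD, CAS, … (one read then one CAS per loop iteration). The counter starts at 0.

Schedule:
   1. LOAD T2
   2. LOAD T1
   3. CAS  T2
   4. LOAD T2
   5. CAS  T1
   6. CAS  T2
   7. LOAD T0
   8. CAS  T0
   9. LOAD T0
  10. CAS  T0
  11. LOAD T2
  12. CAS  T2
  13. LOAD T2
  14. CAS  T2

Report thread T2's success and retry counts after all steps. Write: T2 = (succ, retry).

T2 = (4, 0)

step 1: T2 LOAD ⇒ load; ctr=0 reg=0
step 2: T1 LOAD ⇒ load; ctr=0 reg=0
step 3: T2 CAS ⇒ ok; ctr=1 reg=0
step 4: T2 LOAD ⇒ load; ctr=1 reg=1
step 5: T1 CAS ⇒ retry; ctr=1 reg=0
step 6: T2 CAS ⇒ ok; ctr=2 reg=1
step 7: T0 LOAD ⇒ load; ctr=2 reg=2
step 8: T0 CAS ⇒ ok; ctr=3 reg=2
step 9: T0 LOAD ⇒ load; ctr=3 reg=3
step 10: T0 CAS ⇒ ok; ctr=4 reg=3
step 11: T2 LOAD ⇒ load; ctr=4 reg=4
step 12: T2 CAS ⇒ ok; ctr=5 reg=4
step 13: T2 LOAD ⇒ load; ctr=5 reg=5
step 14: T2 CAS ⇒ ok; ctr=6 reg=5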